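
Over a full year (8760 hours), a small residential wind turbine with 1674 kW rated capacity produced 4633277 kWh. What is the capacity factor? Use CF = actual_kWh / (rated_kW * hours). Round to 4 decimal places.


Capacity factor = actual output / maximum possible output
Maximum possible = rated * hours = 1674 * 8760 = 14664240 kWh
CF = 4633277 / 14664240
CF = 0.3160

0.3160


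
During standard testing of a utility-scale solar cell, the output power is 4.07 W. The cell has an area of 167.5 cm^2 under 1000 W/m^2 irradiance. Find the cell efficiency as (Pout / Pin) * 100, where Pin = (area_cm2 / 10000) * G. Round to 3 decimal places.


First compute the input power:
  Pin = area_cm2 / 10000 * G = 167.5 / 10000 * 1000 = 16.75 W
Then compute efficiency:
  Efficiency = (Pout / Pin) * 100 = (4.07 / 16.75) * 100
  Efficiency = 24.299%

24.299


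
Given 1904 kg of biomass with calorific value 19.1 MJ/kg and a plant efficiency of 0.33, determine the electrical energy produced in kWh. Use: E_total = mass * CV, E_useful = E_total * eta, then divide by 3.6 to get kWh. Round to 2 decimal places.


Total energy = mass * CV = 1904 * 19.1 = 36366.4 MJ
Useful energy = total * eta = 36366.4 * 0.33 = 12000.91 MJ
Convert to kWh: 12000.91 / 3.6
Useful energy = 3333.59 kWh

3333.59


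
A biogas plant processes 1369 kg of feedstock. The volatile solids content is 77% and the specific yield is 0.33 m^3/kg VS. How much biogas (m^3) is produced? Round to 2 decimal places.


Compute volatile solids:
  VS = mass * VS_fraction = 1369 * 0.77 = 1054.13 kg
Calculate biogas volume:
  Biogas = VS * specific_yield = 1054.13 * 0.33
  Biogas = 347.86 m^3

347.86


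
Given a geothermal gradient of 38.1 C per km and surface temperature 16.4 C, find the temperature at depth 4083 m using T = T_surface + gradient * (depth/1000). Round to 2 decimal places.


Convert depth to km: 4083 / 1000 = 4.083 km
Temperature increase = gradient * depth_km = 38.1 * 4.083 = 155.56 C
Temperature at depth = T_surface + delta_T = 16.4 + 155.56
T = 171.96 C

171.96


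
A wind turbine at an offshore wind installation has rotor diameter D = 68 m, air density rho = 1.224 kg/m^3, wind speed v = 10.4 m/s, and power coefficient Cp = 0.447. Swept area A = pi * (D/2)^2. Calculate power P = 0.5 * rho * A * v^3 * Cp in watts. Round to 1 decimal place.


Step 1 -- Compute swept area:
  A = pi * (D/2)^2 = pi * (68/2)^2 = 3631.68 m^2
Step 2 -- Apply wind power equation:
  P = 0.5 * rho * A * v^3 * Cp
  v^3 = 10.4^3 = 1124.864
  P = 0.5 * 1.224 * 3631.68 * 1124.864 * 0.447
  P = 1117549.2 W

1117549.2


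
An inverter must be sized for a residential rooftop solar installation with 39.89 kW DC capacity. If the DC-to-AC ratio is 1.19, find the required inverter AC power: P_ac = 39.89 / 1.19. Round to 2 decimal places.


The inverter AC capacity is determined by the DC/AC ratio.
Given: P_dc = 39.89 kW, DC/AC ratio = 1.19
P_ac = P_dc / ratio = 39.89 / 1.19
P_ac = 33.52 kW

33.52


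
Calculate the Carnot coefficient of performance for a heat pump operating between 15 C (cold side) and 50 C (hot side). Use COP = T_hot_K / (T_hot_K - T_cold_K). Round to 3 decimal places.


Convert to Kelvin:
  T_hot = 50 + 273.15 = 323.15 K
  T_cold = 15 + 273.15 = 288.15 K
Apply Carnot COP formula:
  COP = T_hot_K / (T_hot_K - T_cold_K) = 323.15 / 35.0
  COP = 9.233

9.233


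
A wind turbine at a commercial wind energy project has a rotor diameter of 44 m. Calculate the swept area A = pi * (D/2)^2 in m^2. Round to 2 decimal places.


Compute the rotor radius:
  r = D / 2 = 44 / 2 = 22.0 m
Calculate swept area:
  A = pi * r^2 = pi * 22.0^2
  A = 1520.53 m^2

1520.53


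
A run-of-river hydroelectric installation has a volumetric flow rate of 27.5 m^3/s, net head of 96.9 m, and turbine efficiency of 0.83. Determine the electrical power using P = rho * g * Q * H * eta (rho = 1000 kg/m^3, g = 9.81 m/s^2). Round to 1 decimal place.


Apply the hydropower formula P = rho * g * Q * H * eta
rho * g = 1000 * 9.81 = 9810.0
P = 9810.0 * 27.5 * 96.9 * 0.83
P = 21697193.9 W

21697193.9


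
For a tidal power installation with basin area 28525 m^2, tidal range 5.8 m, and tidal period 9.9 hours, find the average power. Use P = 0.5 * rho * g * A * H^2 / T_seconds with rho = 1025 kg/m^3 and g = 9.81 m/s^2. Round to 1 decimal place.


Convert period to seconds: T = 9.9 * 3600 = 35640.0 s
H^2 = 5.8^2 = 33.64
P = 0.5 * rho * g * A * H^2 / T
P = 0.5 * 1025 * 9.81 * 28525 * 33.64 / 35640.0
P = 135365.1 W

135365.1


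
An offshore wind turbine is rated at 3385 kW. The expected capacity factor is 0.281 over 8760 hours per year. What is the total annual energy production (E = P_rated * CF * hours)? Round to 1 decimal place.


Annual energy = rated_kW * capacity_factor * hours_per_year
Given: P_rated = 3385 kW, CF = 0.281, hours = 8760
E = 3385 * 0.281 * 8760
E = 8332380.6 kWh

8332380.6


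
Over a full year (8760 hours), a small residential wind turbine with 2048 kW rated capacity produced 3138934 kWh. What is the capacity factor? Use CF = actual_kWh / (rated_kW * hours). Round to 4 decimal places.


Capacity factor = actual output / maximum possible output
Maximum possible = rated * hours = 2048 * 8760 = 17940480 kWh
CF = 3138934 / 17940480
CF = 0.1750

0.1750


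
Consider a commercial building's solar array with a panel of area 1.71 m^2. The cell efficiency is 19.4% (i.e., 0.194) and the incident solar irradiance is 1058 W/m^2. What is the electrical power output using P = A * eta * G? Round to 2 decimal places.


Use the solar power formula P = A * eta * G.
Given: A = 1.71 m^2, eta = 0.194, G = 1058 W/m^2
P = 1.71 * 0.194 * 1058
P = 350.98 W

350.98


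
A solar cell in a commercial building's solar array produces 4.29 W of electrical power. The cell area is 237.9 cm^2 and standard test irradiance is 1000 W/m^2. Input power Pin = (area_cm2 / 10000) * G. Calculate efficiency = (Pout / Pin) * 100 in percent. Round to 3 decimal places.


First compute the input power:
  Pin = area_cm2 / 10000 * G = 237.9 / 10000 * 1000 = 23.79 W
Then compute efficiency:
  Efficiency = (Pout / Pin) * 100 = (4.29 / 23.79) * 100
  Efficiency = 18.033%

18.033


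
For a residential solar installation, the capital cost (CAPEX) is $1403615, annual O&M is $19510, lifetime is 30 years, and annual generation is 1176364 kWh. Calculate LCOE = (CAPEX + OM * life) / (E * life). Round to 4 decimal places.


Total cost = CAPEX + OM * lifetime = 1403615 + 19510 * 30 = 1403615 + 585300 = 1988915
Total generation = annual * lifetime = 1176364 * 30 = 35290920 kWh
LCOE = 1988915 / 35290920
LCOE = 0.0564 $/kWh

0.0564


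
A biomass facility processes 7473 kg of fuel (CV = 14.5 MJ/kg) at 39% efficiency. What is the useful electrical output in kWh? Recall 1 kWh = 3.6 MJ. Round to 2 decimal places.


Total energy = mass * CV = 7473 * 14.5 = 108358.5 MJ
Useful energy = total * eta = 108358.5 * 0.39 = 42259.82 MJ
Convert to kWh: 42259.82 / 3.6
Useful energy = 11738.84 kWh

11738.84


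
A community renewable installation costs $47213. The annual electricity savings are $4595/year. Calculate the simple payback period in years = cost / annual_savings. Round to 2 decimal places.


Simple payback period = initial cost / annual savings
Payback = 47213 / 4595
Payback = 10.27 years

10.27


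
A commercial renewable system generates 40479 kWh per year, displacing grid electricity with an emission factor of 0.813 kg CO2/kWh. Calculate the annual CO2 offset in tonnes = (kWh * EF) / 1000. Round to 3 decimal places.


CO2 offset in kg = generation * emission_factor
CO2 offset = 40479 * 0.813 = 32909.43 kg
Convert to tonnes:
  CO2 offset = 32909.43 / 1000 = 32.909 tonnes

32.909


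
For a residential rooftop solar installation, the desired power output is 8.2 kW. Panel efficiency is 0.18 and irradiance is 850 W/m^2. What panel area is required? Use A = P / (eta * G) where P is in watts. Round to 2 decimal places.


Convert target power to watts: P = 8.2 * 1000 = 8200.0 W
Compute denominator: eta * G = 0.18 * 850 = 153.0
Required area A = P / (eta * G) = 8200.0 / 153.0
A = 53.59 m^2

53.59


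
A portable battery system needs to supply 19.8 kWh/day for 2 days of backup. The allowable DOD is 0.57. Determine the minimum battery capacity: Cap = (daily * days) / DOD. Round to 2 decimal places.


Total energy needed = daily * days = 19.8 * 2 = 39.6 kWh
Account for depth of discharge:
  Cap = total_energy / DOD = 39.6 / 0.57
  Cap = 69.47 kWh

69.47


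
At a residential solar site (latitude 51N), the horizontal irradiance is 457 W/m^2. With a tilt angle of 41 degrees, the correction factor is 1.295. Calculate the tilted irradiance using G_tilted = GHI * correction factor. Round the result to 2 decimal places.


Identify the given values:
  GHI = 457 W/m^2, tilt correction factor = 1.295
Apply the formula G_tilted = GHI * factor:
  G_tilted = 457 * 1.295
  G_tilted = 591.82 W/m^2

591.82


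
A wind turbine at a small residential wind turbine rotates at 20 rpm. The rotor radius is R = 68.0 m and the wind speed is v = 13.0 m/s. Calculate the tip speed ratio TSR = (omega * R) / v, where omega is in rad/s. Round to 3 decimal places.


Convert rotational speed to rad/s:
  omega = 20 * 2 * pi / 60 = 2.0944 rad/s
Compute tip speed:
  v_tip = omega * R = 2.0944 * 68.0 = 142.419 m/s
Tip speed ratio:
  TSR = v_tip / v_wind = 142.419 / 13.0 = 10.955

10.955


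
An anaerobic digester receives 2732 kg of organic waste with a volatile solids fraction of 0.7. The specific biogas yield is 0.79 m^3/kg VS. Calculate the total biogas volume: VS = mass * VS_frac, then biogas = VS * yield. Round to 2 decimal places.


Compute volatile solids:
  VS = mass * VS_fraction = 2732 * 0.7 = 1912.4 kg
Calculate biogas volume:
  Biogas = VS * specific_yield = 1912.4 * 0.79
  Biogas = 1510.80 m^3

1510.80


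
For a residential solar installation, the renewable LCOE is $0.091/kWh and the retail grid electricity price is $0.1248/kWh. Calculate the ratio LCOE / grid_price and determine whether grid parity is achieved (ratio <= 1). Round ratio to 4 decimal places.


Compare LCOE to grid price:
  LCOE = $0.091/kWh, Grid price = $0.1248/kWh
  Ratio = LCOE / grid_price = 0.091 / 0.1248 = 0.7292
  Grid parity achieved (ratio <= 1)? yes

0.7292


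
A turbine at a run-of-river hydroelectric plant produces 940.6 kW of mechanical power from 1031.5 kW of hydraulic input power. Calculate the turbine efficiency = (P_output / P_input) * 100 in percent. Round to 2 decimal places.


Turbine efficiency = (output power / input power) * 100
eta = (940.6 / 1031.5) * 100
eta = 91.19%

91.19


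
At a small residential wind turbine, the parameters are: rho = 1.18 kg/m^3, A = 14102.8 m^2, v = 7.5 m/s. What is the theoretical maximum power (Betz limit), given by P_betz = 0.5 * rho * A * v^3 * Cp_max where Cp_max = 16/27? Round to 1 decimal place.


The Betz coefficient Cp_max = 16/27 = 0.5926
v^3 = 7.5^3 = 421.875
P_betz = 0.5 * rho * A * v^3 * Cp_max
P_betz = 0.5 * 1.18 * 14102.8 * 421.875 * 0.5926
P_betz = 2080163.0 W

2080163.0


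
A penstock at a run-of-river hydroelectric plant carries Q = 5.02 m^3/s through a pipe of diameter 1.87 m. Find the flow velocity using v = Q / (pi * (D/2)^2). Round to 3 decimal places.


Compute pipe cross-sectional area:
  A = pi * (D/2)^2 = pi * (1.87/2)^2 = 2.7465 m^2
Calculate velocity:
  v = Q / A = 5.02 / 2.7465
  v = 1.828 m/s

1.828


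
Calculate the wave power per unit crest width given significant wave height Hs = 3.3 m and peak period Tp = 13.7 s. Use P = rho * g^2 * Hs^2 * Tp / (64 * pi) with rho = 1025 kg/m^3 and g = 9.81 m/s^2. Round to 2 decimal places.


Apply wave power formula:
  g^2 = 9.81^2 = 96.2361
  Hs^2 = 3.3^2 = 10.89
  Numerator = rho * g^2 * Hs^2 * Tp = 1025 * 96.2361 * 10.89 * 13.7 = 14716696.28
  Denominator = 64 * pi = 201.0619
  P = 14716696.28 / 201.0619 = 73194.84 W/m

73194.84


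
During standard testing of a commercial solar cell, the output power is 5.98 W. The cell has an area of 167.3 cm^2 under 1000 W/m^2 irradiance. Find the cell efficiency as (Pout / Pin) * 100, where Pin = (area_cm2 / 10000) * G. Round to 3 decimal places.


First compute the input power:
  Pin = area_cm2 / 10000 * G = 167.3 / 10000 * 1000 = 16.73 W
Then compute efficiency:
  Efficiency = (Pout / Pin) * 100 = (5.98 / 16.73) * 100
  Efficiency = 35.744%

35.744


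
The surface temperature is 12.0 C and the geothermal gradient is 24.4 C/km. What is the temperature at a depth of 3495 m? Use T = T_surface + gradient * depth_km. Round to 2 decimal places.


Convert depth to km: 3495 / 1000 = 3.495 km
Temperature increase = gradient * depth_km = 24.4 * 3.495 = 85.28 C
Temperature at depth = T_surface + delta_T = 12.0 + 85.28
T = 97.28 C

97.28


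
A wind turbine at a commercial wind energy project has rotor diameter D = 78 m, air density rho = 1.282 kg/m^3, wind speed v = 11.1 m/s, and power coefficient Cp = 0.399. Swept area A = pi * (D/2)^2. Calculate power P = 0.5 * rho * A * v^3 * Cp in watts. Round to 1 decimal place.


Step 1 -- Compute swept area:
  A = pi * (D/2)^2 = pi * (78/2)^2 = 4778.36 m^2
Step 2 -- Apply wind power equation:
  P = 0.5 * rho * A * v^3 * Cp
  v^3 = 11.1^3 = 1367.631
  P = 0.5 * 1.282 * 4778.36 * 1367.631 * 0.399
  P = 1671394.4 W

1671394.4


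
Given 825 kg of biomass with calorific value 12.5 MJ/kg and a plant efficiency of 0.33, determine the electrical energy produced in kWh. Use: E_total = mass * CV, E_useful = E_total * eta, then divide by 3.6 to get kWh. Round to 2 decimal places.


Total energy = mass * CV = 825 * 12.5 = 10312.5 MJ
Useful energy = total * eta = 10312.5 * 0.33 = 3403.13 MJ
Convert to kWh: 3403.13 / 3.6
Useful energy = 945.31 kWh

945.31


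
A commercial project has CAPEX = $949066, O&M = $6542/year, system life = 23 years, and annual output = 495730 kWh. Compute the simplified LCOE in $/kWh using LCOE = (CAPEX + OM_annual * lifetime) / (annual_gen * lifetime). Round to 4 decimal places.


Total cost = CAPEX + OM * lifetime = 949066 + 6542 * 23 = 949066 + 150466 = 1099532
Total generation = annual * lifetime = 495730 * 23 = 11401790 kWh
LCOE = 1099532 / 11401790
LCOE = 0.0964 $/kWh

0.0964


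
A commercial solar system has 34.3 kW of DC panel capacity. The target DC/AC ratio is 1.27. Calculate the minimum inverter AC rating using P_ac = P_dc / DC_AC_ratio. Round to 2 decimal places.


The inverter AC capacity is determined by the DC/AC ratio.
Given: P_dc = 34.3 kW, DC/AC ratio = 1.27
P_ac = P_dc / ratio = 34.3 / 1.27
P_ac = 27.01 kW

27.01


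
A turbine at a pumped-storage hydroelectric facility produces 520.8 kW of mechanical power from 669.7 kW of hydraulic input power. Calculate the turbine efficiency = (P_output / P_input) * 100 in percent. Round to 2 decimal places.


Turbine efficiency = (output power / input power) * 100
eta = (520.8 / 669.7) * 100
eta = 77.77%

77.77


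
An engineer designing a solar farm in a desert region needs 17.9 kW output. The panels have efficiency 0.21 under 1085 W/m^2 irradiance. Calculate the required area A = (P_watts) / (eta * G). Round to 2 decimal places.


Convert target power to watts: P = 17.9 * 1000 = 17900.0 W
Compute denominator: eta * G = 0.21 * 1085 = 227.85
Required area A = P / (eta * G) = 17900.0 / 227.85
A = 78.56 m^2

78.56


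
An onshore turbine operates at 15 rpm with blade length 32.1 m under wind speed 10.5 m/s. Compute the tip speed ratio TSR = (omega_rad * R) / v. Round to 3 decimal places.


Convert rotational speed to rad/s:
  omega = 15 * 2 * pi / 60 = 1.5708 rad/s
Compute tip speed:
  v_tip = omega * R = 1.5708 * 32.1 = 50.423 m/s
Tip speed ratio:
  TSR = v_tip / v_wind = 50.423 / 10.5 = 4.802

4.802


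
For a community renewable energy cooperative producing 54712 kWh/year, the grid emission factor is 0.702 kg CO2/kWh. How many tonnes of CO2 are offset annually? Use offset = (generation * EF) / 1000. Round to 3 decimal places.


CO2 offset in kg = generation * emission_factor
CO2 offset = 54712 * 0.702 = 38407.82 kg
Convert to tonnes:
  CO2 offset = 38407.82 / 1000 = 38.408 tonnes

38.408


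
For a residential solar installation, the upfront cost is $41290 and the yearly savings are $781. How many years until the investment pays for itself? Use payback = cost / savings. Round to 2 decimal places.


Simple payback period = initial cost / annual savings
Payback = 41290 / 781
Payback = 52.87 years

52.87


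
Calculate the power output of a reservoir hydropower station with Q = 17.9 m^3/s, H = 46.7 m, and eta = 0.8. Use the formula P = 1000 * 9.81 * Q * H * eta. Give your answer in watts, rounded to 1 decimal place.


Apply the hydropower formula P = rho * g * Q * H * eta
rho * g = 1000 * 9.81 = 9810.0
P = 9810.0 * 17.9 * 46.7 * 0.8
P = 6560378.6 W

6560378.6


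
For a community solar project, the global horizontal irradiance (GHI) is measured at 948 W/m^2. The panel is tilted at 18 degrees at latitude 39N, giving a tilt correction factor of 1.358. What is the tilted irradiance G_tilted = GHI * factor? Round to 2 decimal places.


Identify the given values:
  GHI = 948 W/m^2, tilt correction factor = 1.358
Apply the formula G_tilted = GHI * factor:
  G_tilted = 948 * 1.358
  G_tilted = 1287.38 W/m^2

1287.38


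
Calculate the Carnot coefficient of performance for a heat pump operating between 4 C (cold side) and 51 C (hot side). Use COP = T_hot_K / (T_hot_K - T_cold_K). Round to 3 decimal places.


Convert to Kelvin:
  T_hot = 51 + 273.15 = 324.15 K
  T_cold = 4 + 273.15 = 277.15 K
Apply Carnot COP formula:
  COP = T_hot_K / (T_hot_K - T_cold_K) = 324.15 / 47.0
  COP = 6.897

6.897


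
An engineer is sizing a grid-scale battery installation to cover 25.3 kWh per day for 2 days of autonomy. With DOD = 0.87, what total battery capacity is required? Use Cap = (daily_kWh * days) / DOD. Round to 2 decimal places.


Total energy needed = daily * days = 25.3 * 2 = 50.6 kWh
Account for depth of discharge:
  Cap = total_energy / DOD = 50.6 / 0.87
  Cap = 58.16 kWh

58.16


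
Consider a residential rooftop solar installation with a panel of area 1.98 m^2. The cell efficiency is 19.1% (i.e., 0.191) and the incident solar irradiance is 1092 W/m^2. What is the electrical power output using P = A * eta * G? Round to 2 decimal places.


Use the solar power formula P = A * eta * G.
Given: A = 1.98 m^2, eta = 0.191, G = 1092 W/m^2
P = 1.98 * 0.191 * 1092
P = 412.97 W

412.97


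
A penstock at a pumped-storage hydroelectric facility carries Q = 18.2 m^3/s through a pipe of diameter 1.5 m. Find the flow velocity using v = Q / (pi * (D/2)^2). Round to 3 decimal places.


Compute pipe cross-sectional area:
  A = pi * (D/2)^2 = pi * (1.5/2)^2 = 1.7671 m^2
Calculate velocity:
  v = Q / A = 18.2 / 1.7671
  v = 10.299 m/s

10.299


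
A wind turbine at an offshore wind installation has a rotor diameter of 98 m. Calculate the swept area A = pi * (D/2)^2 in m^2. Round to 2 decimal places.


Compute the rotor radius:
  r = D / 2 = 98 / 2 = 49.0 m
Calculate swept area:
  A = pi * r^2 = pi * 49.0^2
  A = 7542.96 m^2

7542.96


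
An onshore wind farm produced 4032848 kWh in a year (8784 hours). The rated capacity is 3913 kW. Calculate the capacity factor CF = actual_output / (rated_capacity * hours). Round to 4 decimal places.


Capacity factor = actual output / maximum possible output
Maximum possible = rated * hours = 3913 * 8784 = 34371792 kWh
CF = 4032848 / 34371792
CF = 0.1173

0.1173


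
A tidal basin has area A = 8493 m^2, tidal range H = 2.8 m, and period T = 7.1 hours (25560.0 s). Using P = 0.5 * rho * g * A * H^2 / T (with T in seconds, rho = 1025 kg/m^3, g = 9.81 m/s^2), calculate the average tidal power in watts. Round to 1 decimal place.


Convert period to seconds: T = 7.1 * 3600 = 25560.0 s
H^2 = 2.8^2 = 7.84
P = 0.5 * rho * g * A * H^2 / T
P = 0.5 * 1025 * 9.81 * 8493 * 7.84 / 25560.0
P = 13097.2 W

13097.2


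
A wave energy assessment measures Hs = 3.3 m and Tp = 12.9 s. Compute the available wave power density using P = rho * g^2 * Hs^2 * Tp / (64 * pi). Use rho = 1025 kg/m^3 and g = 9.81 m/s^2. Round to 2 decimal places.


Apply wave power formula:
  g^2 = 9.81^2 = 96.2361
  Hs^2 = 3.3^2 = 10.89
  Numerator = rho * g^2 * Hs^2 * Tp = 1025 * 96.2361 * 10.89 * 12.9 = 13857327.15
  Denominator = 64 * pi = 201.0619
  P = 13857327.15 / 201.0619 = 68920.69 W/m

68920.69


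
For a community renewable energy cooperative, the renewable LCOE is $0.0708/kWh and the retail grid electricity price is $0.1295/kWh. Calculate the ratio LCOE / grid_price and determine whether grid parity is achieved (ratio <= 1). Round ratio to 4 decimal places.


Compare LCOE to grid price:
  LCOE = $0.0708/kWh, Grid price = $0.1295/kWh
  Ratio = LCOE / grid_price = 0.0708 / 0.1295 = 0.5467
  Grid parity achieved (ratio <= 1)? yes

0.5467


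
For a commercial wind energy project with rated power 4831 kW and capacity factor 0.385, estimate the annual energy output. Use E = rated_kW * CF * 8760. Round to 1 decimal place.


Annual energy = rated_kW * capacity_factor * hours_per_year
Given: P_rated = 4831 kW, CF = 0.385, hours = 8760
E = 4831 * 0.385 * 8760
E = 16293030.6 kWh

16293030.6


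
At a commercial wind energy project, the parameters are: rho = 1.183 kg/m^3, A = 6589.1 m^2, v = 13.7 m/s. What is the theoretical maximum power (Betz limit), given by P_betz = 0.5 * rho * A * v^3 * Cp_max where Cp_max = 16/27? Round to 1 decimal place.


The Betz coefficient Cp_max = 16/27 = 0.5926
v^3 = 13.7^3 = 2571.353
P_betz = 0.5 * rho * A * v^3 * Cp_max
P_betz = 0.5 * 1.183 * 6589.1 * 2571.353 * 0.5926
P_betz = 5938800.9 W

5938800.9


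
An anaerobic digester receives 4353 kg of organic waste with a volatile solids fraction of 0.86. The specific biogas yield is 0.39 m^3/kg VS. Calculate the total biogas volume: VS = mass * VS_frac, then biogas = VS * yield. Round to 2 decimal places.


Compute volatile solids:
  VS = mass * VS_fraction = 4353 * 0.86 = 3743.58 kg
Calculate biogas volume:
  Biogas = VS * specific_yield = 3743.58 * 0.39
  Biogas = 1460.00 m^3

1460.00


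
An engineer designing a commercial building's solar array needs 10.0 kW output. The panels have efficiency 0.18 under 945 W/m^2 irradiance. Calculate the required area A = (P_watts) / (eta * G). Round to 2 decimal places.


Convert target power to watts: P = 10.0 * 1000 = 10000.0 W
Compute denominator: eta * G = 0.18 * 945 = 170.1
Required area A = P / (eta * G) = 10000.0 / 170.1
A = 58.79 m^2

58.79


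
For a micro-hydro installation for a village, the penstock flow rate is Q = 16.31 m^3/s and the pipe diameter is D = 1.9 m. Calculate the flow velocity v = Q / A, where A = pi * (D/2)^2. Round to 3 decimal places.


Compute pipe cross-sectional area:
  A = pi * (D/2)^2 = pi * (1.9/2)^2 = 2.8353 m^2
Calculate velocity:
  v = Q / A = 16.31 / 2.8353
  v = 5.753 m/s

5.753


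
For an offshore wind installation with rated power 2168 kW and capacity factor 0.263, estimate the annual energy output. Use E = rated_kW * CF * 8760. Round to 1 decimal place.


Annual energy = rated_kW * capacity_factor * hours_per_year
Given: P_rated = 2168 kW, CF = 0.263, hours = 8760
E = 2168 * 0.263 * 8760
E = 4994811.8 kWh

4994811.8


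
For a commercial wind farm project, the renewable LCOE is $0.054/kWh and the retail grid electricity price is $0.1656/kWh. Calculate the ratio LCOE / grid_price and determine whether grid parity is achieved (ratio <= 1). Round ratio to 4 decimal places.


Compare LCOE to grid price:
  LCOE = $0.054/kWh, Grid price = $0.1656/kWh
  Ratio = LCOE / grid_price = 0.054 / 0.1656 = 0.3261
  Grid parity achieved (ratio <= 1)? yes

0.3261


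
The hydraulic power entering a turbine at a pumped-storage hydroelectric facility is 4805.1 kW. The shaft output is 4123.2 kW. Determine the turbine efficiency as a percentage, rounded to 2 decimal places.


Turbine efficiency = (output power / input power) * 100
eta = (4123.2 / 4805.1) * 100
eta = 85.81%

85.81


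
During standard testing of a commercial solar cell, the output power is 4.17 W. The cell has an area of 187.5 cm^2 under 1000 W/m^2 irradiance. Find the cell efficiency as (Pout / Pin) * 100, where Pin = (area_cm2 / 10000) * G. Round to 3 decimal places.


First compute the input power:
  Pin = area_cm2 / 10000 * G = 187.5 / 10000 * 1000 = 18.75 W
Then compute efficiency:
  Efficiency = (Pout / Pin) * 100 = (4.17 / 18.75) * 100
  Efficiency = 22.240%

22.240


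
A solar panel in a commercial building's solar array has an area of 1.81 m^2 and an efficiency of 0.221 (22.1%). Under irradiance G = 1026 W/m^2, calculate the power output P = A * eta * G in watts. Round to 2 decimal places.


Use the solar power formula P = A * eta * G.
Given: A = 1.81 m^2, eta = 0.221, G = 1026 W/m^2
P = 1.81 * 0.221 * 1026
P = 410.41 W

410.41


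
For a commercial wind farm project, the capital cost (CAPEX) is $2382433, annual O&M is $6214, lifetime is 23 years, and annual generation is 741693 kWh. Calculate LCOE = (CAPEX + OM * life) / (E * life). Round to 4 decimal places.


Total cost = CAPEX + OM * lifetime = 2382433 + 6214 * 23 = 2382433 + 142922 = 2525355
Total generation = annual * lifetime = 741693 * 23 = 17058939 kWh
LCOE = 2525355 / 17058939
LCOE = 0.1480 $/kWh

0.1480


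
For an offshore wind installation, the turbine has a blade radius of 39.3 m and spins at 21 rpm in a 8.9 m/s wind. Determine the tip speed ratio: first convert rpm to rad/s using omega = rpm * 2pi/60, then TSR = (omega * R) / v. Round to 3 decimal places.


Convert rotational speed to rad/s:
  omega = 21 * 2 * pi / 60 = 2.1991 rad/s
Compute tip speed:
  v_tip = omega * R = 2.1991 * 39.3 = 86.425 m/s
Tip speed ratio:
  TSR = v_tip / v_wind = 86.425 / 8.9 = 9.711

9.711


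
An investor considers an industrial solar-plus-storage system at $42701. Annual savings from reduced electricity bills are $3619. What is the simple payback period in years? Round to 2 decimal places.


Simple payback period = initial cost / annual savings
Payback = 42701 / 3619
Payback = 11.80 years

11.80


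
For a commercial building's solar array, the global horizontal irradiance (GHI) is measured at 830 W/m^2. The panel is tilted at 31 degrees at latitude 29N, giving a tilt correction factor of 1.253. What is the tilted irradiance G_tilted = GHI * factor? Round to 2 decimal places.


Identify the given values:
  GHI = 830 W/m^2, tilt correction factor = 1.253
Apply the formula G_tilted = GHI * factor:
  G_tilted = 830 * 1.253
  G_tilted = 1039.99 W/m^2

1039.99


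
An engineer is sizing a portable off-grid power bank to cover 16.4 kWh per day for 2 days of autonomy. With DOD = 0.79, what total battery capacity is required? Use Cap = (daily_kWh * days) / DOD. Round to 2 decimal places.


Total energy needed = daily * days = 16.4 * 2 = 32.8 kWh
Account for depth of discharge:
  Cap = total_energy / DOD = 32.8 / 0.79
  Cap = 41.52 kWh

41.52


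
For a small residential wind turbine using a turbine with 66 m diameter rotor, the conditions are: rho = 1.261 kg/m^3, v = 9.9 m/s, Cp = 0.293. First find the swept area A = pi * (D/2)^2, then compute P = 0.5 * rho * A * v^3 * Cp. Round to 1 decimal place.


Step 1 -- Compute swept area:
  A = pi * (D/2)^2 = pi * (66/2)^2 = 3421.19 m^2
Step 2 -- Apply wind power equation:
  P = 0.5 * rho * A * v^3 * Cp
  v^3 = 9.9^3 = 970.299
  P = 0.5 * 1.261 * 3421.19 * 970.299 * 0.293
  P = 613247.9 W

613247.9


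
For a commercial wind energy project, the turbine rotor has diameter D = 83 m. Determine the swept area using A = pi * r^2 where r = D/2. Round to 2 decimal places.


Compute the rotor radius:
  r = D / 2 = 83 / 2 = 41.5 m
Calculate swept area:
  A = pi * r^2 = pi * 41.5^2
  A = 5410.61 m^2

5410.61


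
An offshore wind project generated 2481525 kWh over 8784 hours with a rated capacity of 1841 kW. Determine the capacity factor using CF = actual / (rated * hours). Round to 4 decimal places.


Capacity factor = actual output / maximum possible output
Maximum possible = rated * hours = 1841 * 8784 = 16171344 kWh
CF = 2481525 / 16171344
CF = 0.1535

0.1535


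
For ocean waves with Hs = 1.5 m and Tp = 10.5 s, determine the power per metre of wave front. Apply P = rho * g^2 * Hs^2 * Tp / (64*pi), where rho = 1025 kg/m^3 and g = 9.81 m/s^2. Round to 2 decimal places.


Apply wave power formula:
  g^2 = 9.81^2 = 96.2361
  Hs^2 = 1.5^2 = 2.25
  Numerator = rho * g^2 * Hs^2 * Tp = 1025 * 96.2361 * 2.25 * 10.5 = 2330417.31
  Denominator = 64 * pi = 201.0619
  P = 2330417.31 / 201.0619 = 11590.54 W/m

11590.54


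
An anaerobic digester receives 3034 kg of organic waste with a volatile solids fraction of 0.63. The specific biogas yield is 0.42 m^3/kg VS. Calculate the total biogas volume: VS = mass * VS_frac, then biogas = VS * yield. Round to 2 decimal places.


Compute volatile solids:
  VS = mass * VS_fraction = 3034 * 0.63 = 1911.42 kg
Calculate biogas volume:
  Biogas = VS * specific_yield = 1911.42 * 0.42
  Biogas = 802.80 m^3

802.80


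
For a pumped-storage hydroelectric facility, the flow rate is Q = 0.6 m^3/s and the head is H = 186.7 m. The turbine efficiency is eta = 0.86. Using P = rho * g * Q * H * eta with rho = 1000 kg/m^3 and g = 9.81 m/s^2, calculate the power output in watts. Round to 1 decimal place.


Apply the hydropower formula P = rho * g * Q * H * eta
rho * g = 1000 * 9.81 = 9810.0
P = 9810.0 * 0.6 * 186.7 * 0.86
P = 945067.9 W

945067.9


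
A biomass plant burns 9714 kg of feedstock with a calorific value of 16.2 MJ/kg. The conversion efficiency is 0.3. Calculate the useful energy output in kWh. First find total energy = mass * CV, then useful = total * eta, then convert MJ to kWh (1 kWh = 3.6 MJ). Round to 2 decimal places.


Total energy = mass * CV = 9714 * 16.2 = 157366.8 MJ
Useful energy = total * eta = 157366.8 * 0.3 = 47210.04 MJ
Convert to kWh: 47210.04 / 3.6
Useful energy = 13113.90 kWh

13113.90


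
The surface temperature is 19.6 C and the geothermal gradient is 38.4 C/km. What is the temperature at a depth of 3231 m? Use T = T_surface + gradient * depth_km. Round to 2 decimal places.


Convert depth to km: 3231 / 1000 = 3.231 km
Temperature increase = gradient * depth_km = 38.4 * 3.231 = 124.07 C
Temperature at depth = T_surface + delta_T = 19.6 + 124.07
T = 143.67 C

143.67


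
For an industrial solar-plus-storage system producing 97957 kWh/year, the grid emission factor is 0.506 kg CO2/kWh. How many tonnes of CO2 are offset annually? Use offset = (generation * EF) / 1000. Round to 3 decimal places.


CO2 offset in kg = generation * emission_factor
CO2 offset = 97957 * 0.506 = 49566.24 kg
Convert to tonnes:
  CO2 offset = 49566.24 / 1000 = 49.566 tonnes

49.566


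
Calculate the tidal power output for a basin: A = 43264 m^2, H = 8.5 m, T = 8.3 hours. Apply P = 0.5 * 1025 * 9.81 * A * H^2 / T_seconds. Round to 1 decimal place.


Convert period to seconds: T = 8.3 * 3600 = 29880.0 s
H^2 = 8.5^2 = 72.25
P = 0.5 * rho * g * A * H^2 / T
P = 0.5 * 1025 * 9.81 * 43264 * 72.25 / 29880.0
P = 525952.8 W

525952.8


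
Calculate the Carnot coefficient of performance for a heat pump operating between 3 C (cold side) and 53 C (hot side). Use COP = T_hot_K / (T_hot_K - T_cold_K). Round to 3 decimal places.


Convert to Kelvin:
  T_hot = 53 + 273.15 = 326.15 K
  T_cold = 3 + 273.15 = 276.15 K
Apply Carnot COP formula:
  COP = T_hot_K / (T_hot_K - T_cold_K) = 326.15 / 50.0
  COP = 6.523

6.523


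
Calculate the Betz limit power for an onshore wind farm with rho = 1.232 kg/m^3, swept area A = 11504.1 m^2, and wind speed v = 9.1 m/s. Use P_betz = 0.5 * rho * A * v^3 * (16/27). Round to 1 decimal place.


The Betz coefficient Cp_max = 16/27 = 0.5926
v^3 = 9.1^3 = 753.571
P_betz = 0.5 * rho * A * v^3 * Cp_max
P_betz = 0.5 * 1.232 * 11504.1 * 753.571 * 0.5926
P_betz = 3164563.1 W

3164563.1


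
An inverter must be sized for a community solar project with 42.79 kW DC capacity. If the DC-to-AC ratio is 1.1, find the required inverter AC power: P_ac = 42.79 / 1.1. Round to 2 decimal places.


The inverter AC capacity is determined by the DC/AC ratio.
Given: P_dc = 42.79 kW, DC/AC ratio = 1.1
P_ac = P_dc / ratio = 42.79 / 1.1
P_ac = 38.90 kW

38.90


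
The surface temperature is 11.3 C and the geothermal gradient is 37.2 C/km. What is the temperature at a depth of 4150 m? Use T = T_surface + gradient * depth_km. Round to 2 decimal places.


Convert depth to km: 4150 / 1000 = 4.15 km
Temperature increase = gradient * depth_km = 37.2 * 4.15 = 154.38 C
Temperature at depth = T_surface + delta_T = 11.3 + 154.38
T = 165.68 C

165.68


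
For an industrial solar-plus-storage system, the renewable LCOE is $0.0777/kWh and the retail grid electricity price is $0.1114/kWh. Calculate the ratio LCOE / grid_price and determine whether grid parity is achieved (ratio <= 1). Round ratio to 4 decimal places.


Compare LCOE to grid price:
  LCOE = $0.0777/kWh, Grid price = $0.1114/kWh
  Ratio = LCOE / grid_price = 0.0777 / 0.1114 = 0.6975
  Grid parity achieved (ratio <= 1)? yes

0.6975


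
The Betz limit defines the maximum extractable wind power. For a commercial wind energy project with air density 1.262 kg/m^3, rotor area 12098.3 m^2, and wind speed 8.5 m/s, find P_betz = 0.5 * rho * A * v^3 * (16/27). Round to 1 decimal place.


The Betz coefficient Cp_max = 16/27 = 0.5926
v^3 = 8.5^3 = 614.125
P_betz = 0.5 * rho * A * v^3 * Cp_max
P_betz = 0.5 * 1.262 * 12098.3 * 614.125 * 0.5926
P_betz = 2778220.5 W

2778220.5


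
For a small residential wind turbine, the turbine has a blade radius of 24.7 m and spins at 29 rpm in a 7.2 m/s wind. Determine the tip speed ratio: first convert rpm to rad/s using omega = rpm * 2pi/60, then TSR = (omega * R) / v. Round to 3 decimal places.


Convert rotational speed to rad/s:
  omega = 29 * 2 * pi / 60 = 3.0369 rad/s
Compute tip speed:
  v_tip = omega * R = 3.0369 * 24.7 = 75.011 m/s
Tip speed ratio:
  TSR = v_tip / v_wind = 75.011 / 7.2 = 10.418

10.418


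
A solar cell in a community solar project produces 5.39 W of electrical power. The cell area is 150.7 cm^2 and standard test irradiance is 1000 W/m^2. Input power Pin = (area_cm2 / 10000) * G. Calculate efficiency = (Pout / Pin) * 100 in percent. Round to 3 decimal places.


First compute the input power:
  Pin = area_cm2 / 10000 * G = 150.7 / 10000 * 1000 = 15.07 W
Then compute efficiency:
  Efficiency = (Pout / Pin) * 100 = (5.39 / 15.07) * 100
  Efficiency = 35.766%

35.766


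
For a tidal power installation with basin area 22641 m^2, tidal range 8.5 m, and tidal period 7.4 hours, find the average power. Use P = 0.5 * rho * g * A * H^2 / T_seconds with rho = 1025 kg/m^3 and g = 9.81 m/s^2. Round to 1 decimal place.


Convert period to seconds: T = 7.4 * 3600 = 26640.0 s
H^2 = 8.5^2 = 72.25
P = 0.5 * rho * g * A * H^2 / T
P = 0.5 * 1025 * 9.81 * 22641 * 72.25 / 26640.0
P = 308718.1 W

308718.1


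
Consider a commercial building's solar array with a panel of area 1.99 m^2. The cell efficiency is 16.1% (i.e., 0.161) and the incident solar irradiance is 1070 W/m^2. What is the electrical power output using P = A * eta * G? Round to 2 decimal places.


Use the solar power formula P = A * eta * G.
Given: A = 1.99 m^2, eta = 0.161, G = 1070 W/m^2
P = 1.99 * 0.161 * 1070
P = 342.82 W

342.82


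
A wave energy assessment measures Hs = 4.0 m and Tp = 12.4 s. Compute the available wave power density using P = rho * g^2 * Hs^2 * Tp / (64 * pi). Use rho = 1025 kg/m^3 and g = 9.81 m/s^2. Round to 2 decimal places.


Apply wave power formula:
  g^2 = 9.81^2 = 96.2361
  Hs^2 = 4.0^2 = 16.0
  Numerator = rho * g^2 * Hs^2 * Tp = 1025 * 96.2361 * 16.0 * 12.4 = 19570573.3
  Denominator = 64 * pi = 201.0619
  P = 19570573.3 / 201.0619 = 97336.05 W/m

97336.05


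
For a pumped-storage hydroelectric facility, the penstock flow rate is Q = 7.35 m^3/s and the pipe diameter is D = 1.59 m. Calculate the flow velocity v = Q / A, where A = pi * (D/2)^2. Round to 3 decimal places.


Compute pipe cross-sectional area:
  A = pi * (D/2)^2 = pi * (1.59/2)^2 = 1.9856 m^2
Calculate velocity:
  v = Q / A = 7.35 / 1.9856
  v = 3.702 m/s

3.702


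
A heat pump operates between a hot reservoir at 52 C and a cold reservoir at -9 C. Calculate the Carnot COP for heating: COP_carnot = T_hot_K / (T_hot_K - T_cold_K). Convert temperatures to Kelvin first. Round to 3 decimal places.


Convert to Kelvin:
  T_hot = 52 + 273.15 = 325.15 K
  T_cold = -9 + 273.15 = 264.15 K
Apply Carnot COP formula:
  COP = T_hot_K / (T_hot_K - T_cold_K) = 325.15 / 61.0
  COP = 5.330

5.330


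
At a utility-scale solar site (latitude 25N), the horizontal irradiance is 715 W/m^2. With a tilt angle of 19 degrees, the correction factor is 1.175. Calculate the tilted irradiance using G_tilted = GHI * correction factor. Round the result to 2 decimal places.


Identify the given values:
  GHI = 715 W/m^2, tilt correction factor = 1.175
Apply the formula G_tilted = GHI * factor:
  G_tilted = 715 * 1.175
  G_tilted = 840.13 W/m^2

840.13


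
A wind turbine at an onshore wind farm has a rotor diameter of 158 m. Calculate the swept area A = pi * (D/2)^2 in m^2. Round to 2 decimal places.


Compute the rotor radius:
  r = D / 2 = 158 / 2 = 79.0 m
Calculate swept area:
  A = pi * r^2 = pi * 79.0^2
  A = 19606.68 m^2

19606.68


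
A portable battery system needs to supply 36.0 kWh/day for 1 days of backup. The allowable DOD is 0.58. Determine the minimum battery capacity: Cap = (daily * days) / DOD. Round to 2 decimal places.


Total energy needed = daily * days = 36.0 * 1 = 36.0 kWh
Account for depth of discharge:
  Cap = total_energy / DOD = 36.0 / 0.58
  Cap = 62.07 kWh

62.07


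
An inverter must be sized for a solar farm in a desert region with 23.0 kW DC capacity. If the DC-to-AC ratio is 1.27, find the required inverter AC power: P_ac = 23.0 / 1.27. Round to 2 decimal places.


The inverter AC capacity is determined by the DC/AC ratio.
Given: P_dc = 23.0 kW, DC/AC ratio = 1.27
P_ac = P_dc / ratio = 23.0 / 1.27
P_ac = 18.11 kW

18.11


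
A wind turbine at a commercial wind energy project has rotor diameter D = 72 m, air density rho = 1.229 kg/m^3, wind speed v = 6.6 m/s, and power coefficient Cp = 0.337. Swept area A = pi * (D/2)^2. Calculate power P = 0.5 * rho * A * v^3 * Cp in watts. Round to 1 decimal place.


Step 1 -- Compute swept area:
  A = pi * (D/2)^2 = pi * (72/2)^2 = 4071.5 m^2
Step 2 -- Apply wind power equation:
  P = 0.5 * rho * A * v^3 * Cp
  v^3 = 6.6^3 = 287.496
  P = 0.5 * 1.229 * 4071.5 * 287.496 * 0.337
  P = 242403.3 W

242403.3


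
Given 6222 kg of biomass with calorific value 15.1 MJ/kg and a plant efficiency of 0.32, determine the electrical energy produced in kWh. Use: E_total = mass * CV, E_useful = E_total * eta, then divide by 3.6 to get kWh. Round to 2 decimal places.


Total energy = mass * CV = 6222 * 15.1 = 93952.2 MJ
Useful energy = total * eta = 93952.2 * 0.32 = 30064.7 MJ
Convert to kWh: 30064.7 / 3.6
Useful energy = 8351.31 kWh

8351.31


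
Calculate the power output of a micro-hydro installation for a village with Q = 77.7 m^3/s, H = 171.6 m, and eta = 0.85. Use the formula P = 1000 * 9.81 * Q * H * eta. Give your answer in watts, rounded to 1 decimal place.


Apply the hydropower formula P = rho * g * Q * H * eta
rho * g = 1000 * 9.81 = 9810.0
P = 9810.0 * 77.7 * 171.6 * 0.85
P = 111179888.8 W

111179888.8


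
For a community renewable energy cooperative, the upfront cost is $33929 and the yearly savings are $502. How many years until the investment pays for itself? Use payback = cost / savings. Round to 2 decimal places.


Simple payback period = initial cost / annual savings
Payback = 33929 / 502
Payback = 67.59 years

67.59


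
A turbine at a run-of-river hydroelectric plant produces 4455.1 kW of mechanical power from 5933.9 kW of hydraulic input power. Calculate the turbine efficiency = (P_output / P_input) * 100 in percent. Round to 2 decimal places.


Turbine efficiency = (output power / input power) * 100
eta = (4455.1 / 5933.9) * 100
eta = 75.08%

75.08
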